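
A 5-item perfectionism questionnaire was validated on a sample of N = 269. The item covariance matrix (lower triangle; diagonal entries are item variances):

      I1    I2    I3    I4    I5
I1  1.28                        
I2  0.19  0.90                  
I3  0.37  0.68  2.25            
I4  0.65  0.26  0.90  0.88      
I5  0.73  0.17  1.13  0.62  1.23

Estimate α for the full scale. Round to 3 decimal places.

α = 0.794

Σσ²ᵢ = 1.28 + 0.90 + 2.25 + 0.88 + 1.23 = 6.54
Σ_{i<j} σ_ij = 5.70
σ²_T = 6.54 + 2 × 5.70 = 17.94
α = (k/(k−1))·(1 − Σσ²ᵢ/σ²_T) = (5/4)·(1 − 6.54/17.94) = 0.794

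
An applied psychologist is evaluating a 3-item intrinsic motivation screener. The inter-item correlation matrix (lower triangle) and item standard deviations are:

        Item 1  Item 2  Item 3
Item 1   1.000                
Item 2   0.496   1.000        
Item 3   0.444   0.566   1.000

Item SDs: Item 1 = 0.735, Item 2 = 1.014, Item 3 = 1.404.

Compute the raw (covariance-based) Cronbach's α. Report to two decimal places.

Σσ²ᵢ = 0.735² + 1.014² + 1.404² = 3.5396
Covariances σ_ij = r_ij · s_i · s_j:
  σ(Item 1,Item 2) = 0.496 × 0.735 × 1.014 = 0.3697
  σ(Item 1,Item 3) = 0.444 × 0.735 × 1.404 = 0.4582
  σ(Item 2,Item 3) = 0.566 × 1.014 × 1.404 = 0.8058
σ²_T = Σσ²ᵢ + 2·Σσ_ij = 3.5396 + 2 × 1.6337 = 6.8070
α = (3/2)·(1 − 3.5396/6.8070) = 0.72

Cronbach's α = 0.72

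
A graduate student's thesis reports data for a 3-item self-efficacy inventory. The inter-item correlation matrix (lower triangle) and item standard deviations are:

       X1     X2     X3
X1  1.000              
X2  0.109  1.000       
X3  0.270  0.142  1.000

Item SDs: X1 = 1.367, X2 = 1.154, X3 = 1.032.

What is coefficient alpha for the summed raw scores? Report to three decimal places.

Σσ²ᵢ = 1.367² + 1.154² + 1.032² = 4.2654
Covariances σ_ij = r_ij · s_i · s_j:
  σ(X1,X2) = 0.109 × 1.367 × 1.154 = 0.1719
  σ(X1,X3) = 0.270 × 1.367 × 1.032 = 0.3809
  σ(X2,X3) = 0.142 × 1.154 × 1.032 = 0.1691
σ²_T = Σσ²ᵢ + 2·Σσ_ij = 4.2654 + 2 × 0.7219 = 5.7092
α = (3/2)·(1 − 4.2654/5.7092) = 0.379

coefficient alpha = 0.379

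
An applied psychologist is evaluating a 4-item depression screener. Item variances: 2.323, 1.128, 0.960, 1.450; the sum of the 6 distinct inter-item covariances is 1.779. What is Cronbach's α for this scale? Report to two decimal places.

α = 0.50

Σσᵢ² = 2.323 + 1.128 + 0.960 + 1.450 = 5.861
Sum of distinct covariances = 1.779
σ²_T = Σσᵢ² + 2·Σcov = 5.861 + 2 × 1.779 = 9.419
α = (4/3)·(1 − 5.861/9.419) = 0.50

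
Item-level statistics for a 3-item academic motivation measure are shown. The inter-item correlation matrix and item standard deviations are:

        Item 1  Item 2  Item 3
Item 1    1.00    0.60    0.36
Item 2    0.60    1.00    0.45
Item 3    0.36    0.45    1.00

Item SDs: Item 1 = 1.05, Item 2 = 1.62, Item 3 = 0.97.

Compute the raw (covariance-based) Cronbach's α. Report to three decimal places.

α = 0.709

Σσ²ᵢ = 1.05² + 1.62² + 0.97² = 4.6678
Covariances σ_ij = r_ij · s_i · s_j:
  σ(Item 1,Item 2) = 0.60 × 1.05 × 1.62 = 1.0206
  σ(Item 1,Item 3) = 0.36 × 1.05 × 0.97 = 0.3667
  σ(Item 2,Item 3) = 0.45 × 1.62 × 0.97 = 0.7071
σ²_T = Σσ²ᵢ + 2·Σσ_ij = 4.6678 + 2 × 2.0944 = 8.8566
α = (3/2)·(1 − 4.6678/8.8566) = 0.709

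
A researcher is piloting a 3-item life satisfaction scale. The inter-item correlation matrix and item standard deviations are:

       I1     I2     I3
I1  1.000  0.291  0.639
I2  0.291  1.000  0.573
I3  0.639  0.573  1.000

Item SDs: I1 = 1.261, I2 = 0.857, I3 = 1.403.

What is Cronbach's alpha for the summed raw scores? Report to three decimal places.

α = 0.748

Σσ²ᵢ = 1.261² + 0.857² + 1.403² = 4.2930
Covariances σ_ij = r_ij · s_i · s_j:
  σ(I1,I2) = 0.291 × 1.261 × 0.857 = 0.3145
  σ(I1,I3) = 0.639 × 1.261 × 1.403 = 1.1305
  σ(I2,I3) = 0.573 × 0.857 × 1.403 = 0.6890
σ²_T = Σσ²ᵢ + 2·Σσ_ij = 4.2930 + 2 × 2.1340 = 8.5610
α = (3/2)·(1 − 4.2930/8.5610) = 0.748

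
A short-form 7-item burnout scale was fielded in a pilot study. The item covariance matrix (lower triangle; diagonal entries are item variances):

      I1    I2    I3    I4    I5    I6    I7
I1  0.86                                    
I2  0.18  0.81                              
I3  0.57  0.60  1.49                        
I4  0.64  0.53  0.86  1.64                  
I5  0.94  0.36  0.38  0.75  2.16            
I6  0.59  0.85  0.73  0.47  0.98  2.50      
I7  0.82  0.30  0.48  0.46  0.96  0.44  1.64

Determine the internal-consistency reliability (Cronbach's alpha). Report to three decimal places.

α = 0.816

Σσ²ᵢ = 0.86 + 0.81 + 1.49 + 1.64 + 2.16 + 2.50 + 1.64 = 11.10
Sum of the distinct covariances = 12.89
σ²_T = 11.10 + 2 × 12.89 = 36.88
α = (k/(k−1))·(1 − Σσ²ᵢ/σ²_T) = (7/6)·(1 − 11.10/36.88) = 0.816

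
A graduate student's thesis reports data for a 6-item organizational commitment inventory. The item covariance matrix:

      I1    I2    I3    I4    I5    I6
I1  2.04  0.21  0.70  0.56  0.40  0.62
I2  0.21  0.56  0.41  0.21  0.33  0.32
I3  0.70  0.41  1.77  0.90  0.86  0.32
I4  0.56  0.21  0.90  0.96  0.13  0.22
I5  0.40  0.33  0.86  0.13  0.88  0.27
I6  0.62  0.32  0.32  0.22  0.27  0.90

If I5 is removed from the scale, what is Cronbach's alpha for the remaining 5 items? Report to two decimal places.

Cronbach's alpha = 0.74

Remaining items: I1, I2, I3, I4, I6 (k = 5).
Σσᵢ² = 2.04 + 0.56 + 1.77 + 0.96 + 0.90 = 6.23
Var(T) = 6.23 + 2 × 4.47 = 15.17
α (item deleted) = (5/4)·(1 − 6.23/15.17) = 0.74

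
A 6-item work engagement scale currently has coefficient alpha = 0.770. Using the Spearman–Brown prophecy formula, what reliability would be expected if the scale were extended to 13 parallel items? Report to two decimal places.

Length factor m = 13/6 = 2.1667
α' = m·α / (1 + (m−1)·α)
   = 13/6 × 0.770 / (1 + (13/6 − 1) × 0.770)
   = 1.6683 / 1.8983 = 0.88

predicted reliability = 0.88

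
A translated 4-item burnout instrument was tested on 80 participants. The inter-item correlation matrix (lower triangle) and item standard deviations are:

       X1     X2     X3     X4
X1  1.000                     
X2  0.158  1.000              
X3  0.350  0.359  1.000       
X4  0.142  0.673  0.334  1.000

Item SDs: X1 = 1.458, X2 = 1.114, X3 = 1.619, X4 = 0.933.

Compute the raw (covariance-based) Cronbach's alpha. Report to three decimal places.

α = 0.636

Σσ²ᵢ = 1.458² + 1.114² + 1.619² + 0.933² = 6.8584
Covariances σ_ij = r_ij · s_i · s_j:
  σ(X1,X2) = 0.158 × 1.458 × 1.114 = 0.2566
  σ(X1,X3) = 0.350 × 1.458 × 1.619 = 0.8262
  σ(X1,X4) = 0.142 × 1.458 × 0.933 = 0.1932
  σ(X2,X3) = 0.359 × 1.114 × 1.619 = 0.6475
  σ(X2,X4) = 0.673 × 1.114 × 0.933 = 0.6995
  σ(X3,X4) = 0.334 × 1.619 × 0.933 = 0.5045
σ²_T = Σσ²ᵢ + 2·Σσ_ij = 6.8584 + 2 × 3.1275 = 13.1134
α = (4/3)·(1 − 6.8584/13.1134) = 0.636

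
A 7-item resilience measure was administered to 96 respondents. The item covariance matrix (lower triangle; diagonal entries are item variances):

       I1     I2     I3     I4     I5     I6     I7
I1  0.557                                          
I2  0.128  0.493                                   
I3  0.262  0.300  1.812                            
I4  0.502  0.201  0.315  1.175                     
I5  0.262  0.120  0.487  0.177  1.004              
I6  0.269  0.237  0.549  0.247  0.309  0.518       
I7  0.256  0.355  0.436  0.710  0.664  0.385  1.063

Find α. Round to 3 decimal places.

α = 0.798

sum of item variances = 0.557 + 0.493 + 1.812 + 1.175 + 1.004 + 0.518 + 1.063 = 6.622
Sum of the distinct covariances = 7.171
σ²_T = 6.622 + 2 × 7.171 = 20.964
α = (k/(k−1))·(1 − sum of item variances/σ²_T) = (7/6)·(1 − 6.622/20.964) = 0.798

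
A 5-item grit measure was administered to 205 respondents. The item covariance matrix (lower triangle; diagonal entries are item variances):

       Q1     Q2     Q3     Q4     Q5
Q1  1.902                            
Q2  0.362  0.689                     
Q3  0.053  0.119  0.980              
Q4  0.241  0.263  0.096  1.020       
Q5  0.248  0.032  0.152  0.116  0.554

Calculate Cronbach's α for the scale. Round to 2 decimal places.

Cronbach's α = 0.49

ΣVar(i) = 1.902 + 0.689 + 0.980 + 1.020 + 0.554 = 5.145
Sum of the distinct covariances = 1.682
σ²_T = 5.145 + 2 × 1.682 = 8.509
α = (k/(k−1))·(1 − ΣVar(i)/σ²_T) = (5/4)·(1 − 5.145/8.509) = 0.49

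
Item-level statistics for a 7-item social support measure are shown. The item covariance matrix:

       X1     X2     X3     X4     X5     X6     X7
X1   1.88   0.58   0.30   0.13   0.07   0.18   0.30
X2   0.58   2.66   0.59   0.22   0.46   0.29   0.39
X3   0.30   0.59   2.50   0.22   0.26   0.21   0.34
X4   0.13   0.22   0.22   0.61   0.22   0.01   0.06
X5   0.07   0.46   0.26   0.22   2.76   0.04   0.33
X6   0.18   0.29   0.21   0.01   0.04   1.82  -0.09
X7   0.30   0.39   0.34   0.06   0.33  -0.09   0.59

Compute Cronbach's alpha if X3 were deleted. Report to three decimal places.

Remaining items: X1, X2, X4, X5, X6, X7 (k = 6).
ΣVar(i) = 1.88 + 2.66 + 0.61 + 2.76 + 1.82 + 0.59 = 10.32
σ²_total = 10.32 + 2 × 3.19 = 16.70
α (item deleted) = (6/5)·(1 − 10.32/16.70) = 0.458

α = 0.458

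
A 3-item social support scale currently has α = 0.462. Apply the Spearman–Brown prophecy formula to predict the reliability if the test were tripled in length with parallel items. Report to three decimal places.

predicted reliability = 0.720

Length factor m = 3
α' = m·α / (1 + (m−1)·α)
   = 3 × 0.462 / (1 + (3 − 1) × 0.462)
   = 1.3860 / 1.9240 = 0.720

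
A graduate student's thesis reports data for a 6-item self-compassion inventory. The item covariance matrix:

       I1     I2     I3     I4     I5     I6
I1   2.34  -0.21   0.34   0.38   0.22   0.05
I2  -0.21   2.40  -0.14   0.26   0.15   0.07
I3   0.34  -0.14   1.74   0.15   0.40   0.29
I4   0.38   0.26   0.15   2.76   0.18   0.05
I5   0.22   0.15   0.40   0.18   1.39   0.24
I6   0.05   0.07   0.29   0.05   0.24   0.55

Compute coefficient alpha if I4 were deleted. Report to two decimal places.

α = 0.31

Remaining items: I1, I2, I3, I5, I6 (k = 5).
Σσᵢ² = 2.34 + 2.40 + 1.74 + 1.39 + 0.55 = 8.42
total variance = 8.42 + 2 × 1.41 = 11.24
α (item deleted) = (5/4)·(1 − 8.42/11.24) = 0.31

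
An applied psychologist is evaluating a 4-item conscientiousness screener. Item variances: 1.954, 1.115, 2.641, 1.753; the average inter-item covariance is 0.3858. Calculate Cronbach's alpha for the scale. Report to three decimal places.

ΣVar(i) = 1.954 + 1.115 + 2.641 + 1.753 = 7.463
Sum of the 6 distinct covariances = 6 × 0.3858 = 2.3148
σ²_total = ΣVar(i) + 2·Σcov = 7.463 + 2 × 2.3148 = 12.0926
α = (4/3)·(1 − 7.463/12.0926) = 0.510

Cronbach's alpha = 0.510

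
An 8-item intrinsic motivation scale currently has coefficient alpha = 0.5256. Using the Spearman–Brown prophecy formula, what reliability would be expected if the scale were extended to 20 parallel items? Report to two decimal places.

predicted reliability = 0.73

Length factor m = 20/8 = 2.5000
α' = m·α / (1 + (m−1)·α)
   = 20/8 × 0.5256 / (1 + (20/8 − 1) × 0.5256)
   = 1.3140 / 1.7884 = 0.73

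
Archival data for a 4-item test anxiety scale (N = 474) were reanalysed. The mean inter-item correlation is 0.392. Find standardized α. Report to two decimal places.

Standardized α = k·r̄ / (1 + (k−1)·r̄) = 4 × 0.392 / (1 + 3 × 0.392)
  = 1.5680 / 2.1760 = 0.72

α = 0.72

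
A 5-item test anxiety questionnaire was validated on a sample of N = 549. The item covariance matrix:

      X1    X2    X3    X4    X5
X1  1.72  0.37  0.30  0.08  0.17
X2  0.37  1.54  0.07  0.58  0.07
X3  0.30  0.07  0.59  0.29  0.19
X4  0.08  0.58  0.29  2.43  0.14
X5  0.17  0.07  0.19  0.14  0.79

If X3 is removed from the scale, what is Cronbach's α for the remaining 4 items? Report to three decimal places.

Remaining items: X1, X2, X4, X5 (k = 4).
Σσ²ᵢ = 1.72 + 1.54 + 2.43 + 0.79 = 6.48
σ²_total = 6.48 + 2 × 1.41 = 9.30
α (item deleted) = (4/3)·(1 − 6.48/9.30) = 0.404

Cronbach's α = 0.404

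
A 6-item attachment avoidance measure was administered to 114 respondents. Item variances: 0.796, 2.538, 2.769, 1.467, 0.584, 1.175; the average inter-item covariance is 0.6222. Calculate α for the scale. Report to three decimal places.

ΣVar(i) = 0.796 + 2.538 + 2.769 + 1.467 + 0.584 + 1.175 = 9.329
Sum of the 15 distinct covariances = 15 × 0.6222 = 9.3330
σ²_T = ΣVar(i) + 2·Σcov = 9.329 + 2 × 9.3330 = 27.9950
α = (6/5)·(1 − 9.329/27.9950) = 0.800

α = 0.800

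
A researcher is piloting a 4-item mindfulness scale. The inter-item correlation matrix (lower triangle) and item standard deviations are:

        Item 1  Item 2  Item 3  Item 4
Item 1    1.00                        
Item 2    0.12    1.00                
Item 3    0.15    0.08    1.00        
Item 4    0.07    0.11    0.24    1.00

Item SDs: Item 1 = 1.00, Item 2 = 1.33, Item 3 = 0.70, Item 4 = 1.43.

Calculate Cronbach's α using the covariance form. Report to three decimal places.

Σσ²ᵢ = 1.00² + 1.33² + 0.70² + 1.43² = 5.3038
Covariances σ_ij = r_ij · s_i · s_j:
  σ(Item 1,Item 2) = 0.12 × 1.00 × 1.33 = 0.1596
  σ(Item 1,Item 3) = 0.15 × 1.00 × 0.70 = 0.1050
  σ(Item 1,Item 4) = 0.07 × 1.00 × 1.43 = 0.1001
  σ(Item 2,Item 3) = 0.08 × 1.33 × 0.70 = 0.0745
  σ(Item 2,Item 4) = 0.11 × 1.33 × 1.43 = 0.2092
  σ(Item 3,Item 4) = 0.24 × 0.70 × 1.43 = 0.2402
σ²_T = Σσ²ᵢ + 2·Σσ_ij = 5.3038 + 2 × 0.8886 = 7.0810
α = (4/3)·(1 − 5.3038/7.0810) = 0.335

Cronbach's α = 0.335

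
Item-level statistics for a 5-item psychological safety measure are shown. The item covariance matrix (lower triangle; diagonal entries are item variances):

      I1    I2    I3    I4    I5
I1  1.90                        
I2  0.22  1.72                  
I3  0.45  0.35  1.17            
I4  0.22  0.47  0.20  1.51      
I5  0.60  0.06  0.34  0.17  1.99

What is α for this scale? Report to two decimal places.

α = 0.53

Σσ²ᵢ = 1.90 + 1.72 + 1.17 + 1.51 + 1.99 = 8.29
Sum of off-diagonal covariances = 3.08
Var(T) = 8.29 + 2 × 3.08 = 14.45
α = (k/(k−1))·(1 − Σσ²ᵢ/Var(T)) = (5/4)·(1 − 8.29/14.45) = 0.53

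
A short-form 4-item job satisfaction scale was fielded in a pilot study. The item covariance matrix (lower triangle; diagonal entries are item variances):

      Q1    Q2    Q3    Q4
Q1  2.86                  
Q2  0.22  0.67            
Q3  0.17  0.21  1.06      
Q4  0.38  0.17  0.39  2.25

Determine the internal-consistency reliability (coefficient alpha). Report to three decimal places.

Σσ²ᵢ = 2.86 + 0.67 + 1.06 + 2.25 = 6.84
Σ_{i<j} σ_ij = 1.54
Var(T) = 6.84 + 2 × 1.54 = 9.92
α = (k/(k−1))·(1 − Σσ²ᵢ/Var(T)) = (4/3)·(1 − 6.84/9.92) = 0.414

α = 0.414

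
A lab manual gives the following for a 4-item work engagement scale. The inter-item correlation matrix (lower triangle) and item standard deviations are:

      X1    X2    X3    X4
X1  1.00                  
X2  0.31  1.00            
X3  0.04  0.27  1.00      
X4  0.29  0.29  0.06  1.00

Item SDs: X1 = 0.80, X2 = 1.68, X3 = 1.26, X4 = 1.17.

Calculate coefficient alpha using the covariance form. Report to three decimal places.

Σσ²ᵢ = 0.80² + 1.68² + 1.26² + 1.17² = 6.4189
Covariances σ_ij = r_ij · s_i · s_j:
  σ(X1,X2) = 0.31 × 0.80 × 1.68 = 0.4166
  σ(X1,X3) = 0.04 × 0.80 × 1.26 = 0.0403
  σ(X1,X4) = 0.29 × 0.80 × 1.17 = 0.2714
  σ(X2,X3) = 0.27 × 1.68 × 1.26 = 0.5715
  σ(X2,X4) = 0.29 × 1.68 × 1.17 = 0.5700
  σ(X3,X4) = 0.06 × 1.26 × 1.17 = 0.0885
σ²_T = Σσ²ᵢ + 2·Σσ_ij = 6.4189 + 2 × 1.9583 = 10.3355
α = (4/3)·(1 − 6.4189/10.3355) = 0.505

coefficient alpha = 0.505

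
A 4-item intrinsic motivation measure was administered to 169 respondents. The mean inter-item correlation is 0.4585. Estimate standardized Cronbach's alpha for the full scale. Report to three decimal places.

Standardized α = k·r̄ / (1 + (k−1)·r̄) = 4 × 0.4585 / (1 + 3 × 0.4585)
  = 1.8340 / 2.3755 = 0.772

α = 0.772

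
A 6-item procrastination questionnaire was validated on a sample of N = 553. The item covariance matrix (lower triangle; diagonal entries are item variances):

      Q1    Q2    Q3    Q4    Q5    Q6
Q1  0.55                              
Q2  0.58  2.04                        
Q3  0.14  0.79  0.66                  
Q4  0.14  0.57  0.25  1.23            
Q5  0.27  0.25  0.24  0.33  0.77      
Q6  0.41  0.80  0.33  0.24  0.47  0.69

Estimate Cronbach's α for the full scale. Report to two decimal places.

Cronbach's α = 0.79

Σσᵢ² = 0.55 + 2.04 + 0.66 + 1.23 + 0.77 + 0.69 = 5.94
Sum of the distinct covariances = 5.81
σ²_total = 5.94 + 2 × 5.81 = 17.56
α = (k/(k−1))·(1 − Σσᵢ²/σ²_total) = (6/5)·(1 − 5.94/17.56) = 0.79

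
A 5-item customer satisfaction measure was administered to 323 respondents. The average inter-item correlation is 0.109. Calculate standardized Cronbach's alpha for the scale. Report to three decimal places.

Standardized α = k·r̄ / (1 + (k−1)·r̄) = 5 × 0.109 / (1 + 4 × 0.109)
  = 0.5450 / 1.4360 = 0.380

standardized Cronbach's alpha = 0.380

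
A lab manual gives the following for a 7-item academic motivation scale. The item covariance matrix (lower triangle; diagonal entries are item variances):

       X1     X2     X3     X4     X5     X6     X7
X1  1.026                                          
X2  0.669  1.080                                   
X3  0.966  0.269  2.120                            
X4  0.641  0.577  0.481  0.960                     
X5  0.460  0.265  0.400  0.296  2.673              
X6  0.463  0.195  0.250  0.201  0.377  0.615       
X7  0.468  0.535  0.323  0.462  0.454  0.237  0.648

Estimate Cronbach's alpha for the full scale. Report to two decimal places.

Cronbach's alpha = 0.77

sum of item variances = 1.026 + 1.080 + 2.120 + 0.960 + 2.673 + 0.615 + 0.648 = 9.122
Σ_{i<j} σ_ij = 8.989
σ²_T = 9.122 + 2 × 8.989 = 27.100
α = (k/(k−1))·(1 − sum of item variances/σ²_T) = (7/6)·(1 − 9.122/27.100) = 0.77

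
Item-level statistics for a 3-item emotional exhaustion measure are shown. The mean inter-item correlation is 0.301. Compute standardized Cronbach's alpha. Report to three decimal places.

α = 0.564

Standardized α = k·r̄ / (1 + (k−1)·r̄) = 3 × 0.301 / (1 + 2 × 0.301)
  = 0.9030 / 1.6020 = 0.564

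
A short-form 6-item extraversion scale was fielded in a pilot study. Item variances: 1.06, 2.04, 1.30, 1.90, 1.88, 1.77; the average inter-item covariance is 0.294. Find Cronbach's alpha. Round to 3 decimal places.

α = 0.564

Σσᵢ² = 1.06 + 2.04 + 1.30 + 1.90 + 1.88 + 1.77 = 9.95
Sum of the 15 distinct covariances = 15 × 0.294 = 4.410
Var(T) = Σσᵢ² + 2·Σcov = 9.95 + 2 × 4.410 = 18.770
α = (6/5)·(1 − 9.95/18.770) = 0.564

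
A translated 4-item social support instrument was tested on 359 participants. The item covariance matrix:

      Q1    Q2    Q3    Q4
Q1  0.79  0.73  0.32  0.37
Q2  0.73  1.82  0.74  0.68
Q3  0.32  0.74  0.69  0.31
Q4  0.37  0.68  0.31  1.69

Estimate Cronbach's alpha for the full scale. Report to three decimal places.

α = 0.744

sum of item variances = 0.79 + 1.82 + 0.69 + 1.69 = 4.99
Σ_{i<j} σ_ij = 3.15
σ²_T = 4.99 + 2 × 3.15 = 11.29
α = (k/(k−1))·(1 − sum of item variances/σ²_T) = (4/3)·(1 − 4.99/11.29) = 0.744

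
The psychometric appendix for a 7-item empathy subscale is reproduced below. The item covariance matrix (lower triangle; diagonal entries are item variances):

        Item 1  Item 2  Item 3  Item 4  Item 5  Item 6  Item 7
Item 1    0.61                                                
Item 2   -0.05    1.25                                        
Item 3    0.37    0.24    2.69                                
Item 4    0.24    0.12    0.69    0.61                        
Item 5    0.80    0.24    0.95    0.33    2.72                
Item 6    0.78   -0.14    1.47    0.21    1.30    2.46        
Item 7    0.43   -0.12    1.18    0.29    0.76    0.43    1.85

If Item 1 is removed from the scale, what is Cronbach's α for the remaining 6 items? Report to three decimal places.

α = 0.694

Remaining items: Item 2, Item 3, Item 4, Item 5, Item 6, Item 7 (k = 6).
sum of item variances = 1.25 + 2.69 + 0.61 + 2.72 + 2.46 + 1.85 = 11.58
σ²_T = 11.58 + 2 × 7.95 = 27.48
α (item deleted) = (6/5)·(1 − 11.58/27.48) = 0.694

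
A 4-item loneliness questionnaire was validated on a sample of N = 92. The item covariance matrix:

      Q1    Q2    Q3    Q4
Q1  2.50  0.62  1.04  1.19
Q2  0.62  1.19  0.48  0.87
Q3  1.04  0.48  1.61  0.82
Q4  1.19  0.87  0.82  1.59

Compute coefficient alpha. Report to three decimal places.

α = 0.791

sum of item variances = 2.50 + 1.19 + 1.61 + 1.59 = 6.89
Sum of off-diagonal covariances = 5.02
σ²_total = 6.89 + 2 × 5.02 = 16.93
α = (k/(k−1))·(1 − sum of item variances/σ²_total) = (4/3)·(1 − 6.89/16.93) = 0.791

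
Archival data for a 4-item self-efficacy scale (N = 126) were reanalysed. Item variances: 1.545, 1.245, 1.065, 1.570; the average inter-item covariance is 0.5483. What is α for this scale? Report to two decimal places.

sum of item variances = 1.545 + 1.245 + 1.065 + 1.570 = 5.425
Sum of the 6 distinct covariances = 6 × 0.5483 = 3.2898
σ²_T = sum of item variances + 2·Σcov = 5.425 + 2 × 3.2898 = 12.0046
α = (4/3)·(1 − 5.425/12.0046) = 0.73

α = 0.73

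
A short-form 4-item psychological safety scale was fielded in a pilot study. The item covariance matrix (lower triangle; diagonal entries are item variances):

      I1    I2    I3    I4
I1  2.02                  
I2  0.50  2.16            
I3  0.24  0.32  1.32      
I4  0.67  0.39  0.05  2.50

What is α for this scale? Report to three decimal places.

α = 0.469

ΣVar(i) = 2.02 + 2.16 + 1.32 + 2.50 = 8.00
Sum of the distinct covariances = 2.17
σ²_T = 8.00 + 2 × 2.17 = 12.34
α = (k/(k−1))·(1 − ΣVar(i)/σ²_T) = (4/3)·(1 − 8.00/12.34) = 0.469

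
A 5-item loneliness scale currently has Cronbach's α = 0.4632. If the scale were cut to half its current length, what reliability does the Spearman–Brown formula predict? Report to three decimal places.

Length factor m = 1/2
α' = m·α / (1 − (1−m)·α)
   = 1/2 × 0.4632 / (1 − (1 − 1/2) × 0.4632)
   = 0.2316 / 0.7684 = 0.301

predicted reliability = 0.301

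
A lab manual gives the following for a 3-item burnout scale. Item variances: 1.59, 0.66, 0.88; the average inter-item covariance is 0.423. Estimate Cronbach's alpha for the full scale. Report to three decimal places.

ΣVar(i) = 1.59 + 0.66 + 0.88 = 3.13
Sum of the 3 distinct covariances = 3 × 0.423 = 1.269
σ²_total = ΣVar(i) + 2·Σcov = 3.13 + 2 × 1.269 = 5.668
α = (3/2)·(1 − 3.13/5.668) = 0.672

α = 0.672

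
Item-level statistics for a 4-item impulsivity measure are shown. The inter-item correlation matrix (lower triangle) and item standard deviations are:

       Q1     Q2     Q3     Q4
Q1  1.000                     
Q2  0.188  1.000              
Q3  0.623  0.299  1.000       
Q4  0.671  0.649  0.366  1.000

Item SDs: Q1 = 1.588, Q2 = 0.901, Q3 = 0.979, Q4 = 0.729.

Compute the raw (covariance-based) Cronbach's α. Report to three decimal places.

Cronbach's α = 0.735

Σσ²ᵢ = 1.588² + 0.901² + 0.979² + 0.729² = 4.8234
Covariances σ_ij = r_ij · s_i · s_j:
  σ(Q1,Q2) = 0.188 × 1.588 × 0.901 = 0.2690
  σ(Q1,Q3) = 0.623 × 1.588 × 0.979 = 0.9685
  σ(Q1,Q4) = 0.671 × 1.588 × 0.729 = 0.7768
  σ(Q2,Q3) = 0.299 × 0.901 × 0.979 = 0.2637
  σ(Q2,Q4) = 0.649 × 0.901 × 0.729 = 0.4263
  σ(Q3,Q4) = 0.366 × 0.979 × 0.729 = 0.2612
σ²_T = Σσ²ᵢ + 2·Σσ_ij = 4.8234 + 2 × 2.9655 = 10.7544
α = (4/3)·(1 − 4.8234/10.7544) = 0.735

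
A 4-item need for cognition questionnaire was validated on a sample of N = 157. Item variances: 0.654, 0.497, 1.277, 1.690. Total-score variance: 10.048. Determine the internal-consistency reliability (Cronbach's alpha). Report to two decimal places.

Σσ²ᵢ = 0.654 + 0.497 + 1.277 + 1.690 = 4.118
α = (k/(k−1))·(1 − Σσ²ᵢ/Var(T)) = (4/3)·(1 − 4.118/10.048) = 0.79

α = 0.79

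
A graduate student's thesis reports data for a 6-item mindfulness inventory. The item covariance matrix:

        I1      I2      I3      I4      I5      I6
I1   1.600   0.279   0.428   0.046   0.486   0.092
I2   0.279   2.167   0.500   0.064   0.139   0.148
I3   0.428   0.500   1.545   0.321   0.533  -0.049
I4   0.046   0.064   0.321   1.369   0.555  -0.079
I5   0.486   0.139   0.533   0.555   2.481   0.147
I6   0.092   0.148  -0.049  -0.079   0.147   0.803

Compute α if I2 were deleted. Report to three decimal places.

Remaining items: I1, I3, I4, I5, I6 (k = 5).
sum of item variances = 1.600 + 1.545 + 1.369 + 2.481 + 0.803 = 7.798
total variance = 7.798 + 2 × 2.480 = 12.758
α (item deleted) = (5/4)·(1 − 7.798/12.758) = 0.486

α = 0.486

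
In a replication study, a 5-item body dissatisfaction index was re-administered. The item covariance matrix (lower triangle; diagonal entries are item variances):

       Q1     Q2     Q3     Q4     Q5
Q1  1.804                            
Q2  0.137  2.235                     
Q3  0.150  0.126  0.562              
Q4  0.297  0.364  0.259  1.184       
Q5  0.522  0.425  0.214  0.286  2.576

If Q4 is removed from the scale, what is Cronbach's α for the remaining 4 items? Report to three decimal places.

α = 0.407

Remaining items: Q1, Q2, Q3, Q5 (k = 4).
ΣVar(i) = 1.804 + 2.235 + 0.562 + 2.576 = 7.177
Var(T) = 7.177 + 2 × 1.574 = 10.325
α (item deleted) = (4/3)·(1 − 7.177/10.325) = 0.407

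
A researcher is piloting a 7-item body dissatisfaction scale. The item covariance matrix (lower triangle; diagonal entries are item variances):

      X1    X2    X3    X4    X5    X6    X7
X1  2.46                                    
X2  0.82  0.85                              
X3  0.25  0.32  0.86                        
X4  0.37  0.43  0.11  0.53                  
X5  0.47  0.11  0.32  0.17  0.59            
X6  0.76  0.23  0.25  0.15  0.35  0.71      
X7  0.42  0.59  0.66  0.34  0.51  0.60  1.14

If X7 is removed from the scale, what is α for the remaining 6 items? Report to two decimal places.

Remaining items: X1, X2, X3, X4, X5, X6 (k = 6).
ΣVar(i) = 2.46 + 0.85 + 0.86 + 0.53 + 0.59 + 0.71 = 6.00
σ²_T = 6.00 + 2 × 5.11 = 16.22
α (item deleted) = (6/5)·(1 − 6.00/16.22) = 0.76

α = 0.76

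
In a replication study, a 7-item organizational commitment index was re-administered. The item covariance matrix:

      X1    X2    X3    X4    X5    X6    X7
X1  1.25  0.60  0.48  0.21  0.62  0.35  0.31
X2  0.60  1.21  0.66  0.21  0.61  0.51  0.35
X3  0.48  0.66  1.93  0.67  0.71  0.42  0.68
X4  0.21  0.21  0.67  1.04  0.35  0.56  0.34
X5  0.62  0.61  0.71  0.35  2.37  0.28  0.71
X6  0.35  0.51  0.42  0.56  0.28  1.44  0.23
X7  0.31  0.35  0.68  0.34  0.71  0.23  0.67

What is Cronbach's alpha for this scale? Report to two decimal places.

α = 0.78

Σσᵢ² = 1.25 + 1.21 + 1.93 + 1.04 + 2.37 + 1.44 + 0.67 = 9.91
Sum of off-diagonal covariances = 9.86
Var(T) = 9.91 + 2 × 9.86 = 29.63
α = (k/(k−1))·(1 − Σσᵢ²/Var(T)) = (7/6)·(1 − 9.91/29.63) = 0.78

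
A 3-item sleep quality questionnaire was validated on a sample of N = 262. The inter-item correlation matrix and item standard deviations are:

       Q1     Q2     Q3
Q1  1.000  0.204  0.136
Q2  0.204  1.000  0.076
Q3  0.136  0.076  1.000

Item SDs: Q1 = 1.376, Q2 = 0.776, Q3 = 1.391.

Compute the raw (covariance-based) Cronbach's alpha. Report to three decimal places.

α = 0.303

Σσ²ᵢ = 1.376² + 0.776² + 1.391² = 4.4304
Covariances σ_ij = r_ij · s_i · s_j:
  σ(Q1,Q2) = 0.204 × 1.376 × 0.776 = 0.2178
  σ(Q1,Q3) = 0.136 × 1.376 × 1.391 = 0.2603
  σ(Q2,Q3) = 0.076 × 0.776 × 1.391 = 0.0820
σ²_T = Σσ²ᵢ + 2·Σσ_ij = 4.4304 + 2 × 0.5601 = 5.5506
α = (3/2)·(1 − 4.4304/5.5506) = 0.303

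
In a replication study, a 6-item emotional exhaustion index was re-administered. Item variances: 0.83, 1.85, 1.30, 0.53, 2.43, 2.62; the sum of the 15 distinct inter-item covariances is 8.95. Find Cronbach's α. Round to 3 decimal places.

Σσ²ᵢ = 0.83 + 1.85 + 1.30 + 0.53 + 2.43 + 2.62 = 9.56
Sum of distinct covariances = 8.95
Var(T) = Σσ²ᵢ + 2·Σcov = 9.56 + 2 × 8.95 = 27.46
α = (6/5)·(1 − 9.56/27.46) = 0.782

α = 0.782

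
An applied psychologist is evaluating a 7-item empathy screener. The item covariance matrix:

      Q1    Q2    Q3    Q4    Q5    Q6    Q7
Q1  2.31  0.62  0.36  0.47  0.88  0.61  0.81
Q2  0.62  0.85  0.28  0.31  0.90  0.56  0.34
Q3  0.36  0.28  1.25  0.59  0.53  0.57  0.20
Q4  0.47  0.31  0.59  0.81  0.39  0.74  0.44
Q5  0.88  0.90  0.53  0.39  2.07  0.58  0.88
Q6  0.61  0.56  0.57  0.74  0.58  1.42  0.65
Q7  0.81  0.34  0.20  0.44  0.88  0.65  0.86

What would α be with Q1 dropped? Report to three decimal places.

Remaining items: Q2, Q3, Q4, Q5, Q6, Q7 (k = 6).
sum of item variances = 0.85 + 1.25 + 0.81 + 2.07 + 1.42 + 0.86 = 7.26
σ²_T = 7.26 + 2 × 7.96 = 23.18
α (item deleted) = (6/5)·(1 − 7.26/23.18) = 0.824

α = 0.824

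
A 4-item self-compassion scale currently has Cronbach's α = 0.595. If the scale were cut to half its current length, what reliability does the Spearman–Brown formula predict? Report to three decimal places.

predicted reliability = 0.423

Length factor m = 1/2
α' = m·α / (1 − (1−m)·α)
   = 1/2 × 0.595 / (1 − (1 − 1/2) × 0.595)
   = 0.2975 / 0.7025 = 0.423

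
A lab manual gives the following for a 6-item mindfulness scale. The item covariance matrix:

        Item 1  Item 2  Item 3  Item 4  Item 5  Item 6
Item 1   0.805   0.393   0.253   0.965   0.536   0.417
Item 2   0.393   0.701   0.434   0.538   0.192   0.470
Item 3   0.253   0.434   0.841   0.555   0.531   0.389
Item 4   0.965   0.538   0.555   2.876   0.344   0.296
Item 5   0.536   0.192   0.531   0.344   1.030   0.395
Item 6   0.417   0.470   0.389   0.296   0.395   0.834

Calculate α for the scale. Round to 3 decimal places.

α = 0.785

ΣVar(i) = 0.805 + 0.701 + 0.841 + 2.876 + 1.030 + 0.834 = 7.087
Sum of off-diagonal covariances = 6.708
Var(T) = 7.087 + 2 × 6.708 = 20.503
α = (k/(k−1))·(1 − ΣVar(i)/Var(T)) = (6/5)·(1 − 7.087/20.503) = 0.785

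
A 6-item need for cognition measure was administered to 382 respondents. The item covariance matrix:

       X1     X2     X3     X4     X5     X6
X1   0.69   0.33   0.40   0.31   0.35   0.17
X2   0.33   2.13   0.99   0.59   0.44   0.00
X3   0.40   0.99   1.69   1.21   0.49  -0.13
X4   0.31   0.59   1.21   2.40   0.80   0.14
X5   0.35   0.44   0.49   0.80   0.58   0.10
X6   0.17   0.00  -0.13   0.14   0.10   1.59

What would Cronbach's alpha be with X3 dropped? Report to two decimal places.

Cronbach's alpha = 0.58

Remaining items: X1, X2, X4, X5, X6 (k = 5).
ΣVar(i) = 0.69 + 2.13 + 2.40 + 0.58 + 1.59 = 7.39
σ²_total = 7.39 + 2 × 3.23 = 13.85
α (item deleted) = (5/4)·(1 − 7.39/13.85) = 0.58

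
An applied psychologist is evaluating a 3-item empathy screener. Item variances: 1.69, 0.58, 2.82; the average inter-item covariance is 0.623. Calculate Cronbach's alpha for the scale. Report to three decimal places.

sum of item variances = 1.69 + 0.58 + 2.82 = 5.09
Sum of the 3 distinct covariances = 3 × 0.623 = 1.869
σ²_T = sum of item variances + 2·Σcov = 5.09 + 2 × 1.869 = 8.828
α = (3/2)·(1 − 5.09/8.828) = 0.635

Cronbach's alpha = 0.635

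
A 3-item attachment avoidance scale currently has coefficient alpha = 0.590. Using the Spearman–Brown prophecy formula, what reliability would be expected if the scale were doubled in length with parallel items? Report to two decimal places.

predicted reliability = 0.74

Length factor m = 2
α' = m·α / (1 + (m−1)·α)
   = 2 × 0.590 / (1 + (2 − 1) × 0.590)
   = 1.1800 / 1.5900 = 0.74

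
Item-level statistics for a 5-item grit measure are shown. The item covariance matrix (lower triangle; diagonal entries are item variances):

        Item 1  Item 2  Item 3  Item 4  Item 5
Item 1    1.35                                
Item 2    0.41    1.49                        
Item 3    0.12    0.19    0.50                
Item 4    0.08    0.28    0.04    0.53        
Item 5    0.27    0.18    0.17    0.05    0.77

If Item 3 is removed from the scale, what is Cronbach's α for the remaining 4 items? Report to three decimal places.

Cronbach's α = 0.507

Remaining items: Item 1, Item 2, Item 4, Item 5 (k = 4).
Σσ²ᵢ = 1.35 + 1.49 + 0.53 + 0.77 = 4.14
Var(T) = 4.14 + 2 × 1.27 = 6.68
α (item deleted) = (4/3)·(1 − 4.14/6.68) = 0.507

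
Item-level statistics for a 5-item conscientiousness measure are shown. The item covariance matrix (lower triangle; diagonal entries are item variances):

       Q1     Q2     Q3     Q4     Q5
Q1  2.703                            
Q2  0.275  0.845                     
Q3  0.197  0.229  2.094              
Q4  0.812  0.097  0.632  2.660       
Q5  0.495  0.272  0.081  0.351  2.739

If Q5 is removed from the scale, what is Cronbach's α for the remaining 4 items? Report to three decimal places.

Cronbach's α = 0.468

Remaining items: Q1, Q2, Q3, Q4 (k = 4).
Σσᵢ² = 2.703 + 0.845 + 2.094 + 2.660 = 8.302
Var(T) = 8.302 + 2 × 2.242 = 12.786
α (item deleted) = (4/3)·(1 − 8.302/12.786) = 0.468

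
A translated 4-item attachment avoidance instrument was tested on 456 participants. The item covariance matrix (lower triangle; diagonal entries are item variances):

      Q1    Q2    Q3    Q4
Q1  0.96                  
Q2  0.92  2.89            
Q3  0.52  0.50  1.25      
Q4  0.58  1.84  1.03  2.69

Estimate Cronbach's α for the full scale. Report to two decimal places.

α = 0.77

Σσ²ᵢ = 0.96 + 2.89 + 1.25 + 2.69 = 7.79
Σ_{i<j} σ_ij = 5.39
Var(T) = 7.79 + 2 × 5.39 = 18.57
α = (k/(k−1))·(1 − Σσ²ᵢ/Var(T)) = (4/3)·(1 − 7.79/18.57) = 0.77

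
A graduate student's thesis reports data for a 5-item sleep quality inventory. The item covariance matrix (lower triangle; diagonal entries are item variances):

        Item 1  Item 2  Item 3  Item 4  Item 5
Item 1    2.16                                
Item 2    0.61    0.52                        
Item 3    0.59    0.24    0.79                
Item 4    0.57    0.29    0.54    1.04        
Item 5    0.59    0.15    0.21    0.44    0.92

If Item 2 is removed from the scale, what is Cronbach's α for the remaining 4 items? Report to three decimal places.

Remaining items: Item 1, Item 3, Item 4, Item 5 (k = 4).
Σσᵢ² = 2.16 + 0.79 + 1.04 + 0.92 = 4.91
total variance = 4.91 + 2 × 2.94 = 10.79
α (item deleted) = (4/3)·(1 − 4.91/10.79) = 0.727

α = 0.727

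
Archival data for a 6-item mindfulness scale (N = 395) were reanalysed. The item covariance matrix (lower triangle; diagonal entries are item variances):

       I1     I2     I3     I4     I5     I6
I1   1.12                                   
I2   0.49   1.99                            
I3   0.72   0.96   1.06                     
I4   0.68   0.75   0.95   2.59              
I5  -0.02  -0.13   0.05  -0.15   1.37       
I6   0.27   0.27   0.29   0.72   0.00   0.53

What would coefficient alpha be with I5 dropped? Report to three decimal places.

Remaining items: I1, I2, I3, I4, I6 (k = 5).
ΣVar(i) = 1.12 + 1.99 + 1.06 + 2.59 + 0.53 = 7.29
σ²_T = 7.29 + 2 × 6.10 = 19.49
α (item deleted) = (5/4)·(1 − 7.29/19.49) = 0.782

α = 0.782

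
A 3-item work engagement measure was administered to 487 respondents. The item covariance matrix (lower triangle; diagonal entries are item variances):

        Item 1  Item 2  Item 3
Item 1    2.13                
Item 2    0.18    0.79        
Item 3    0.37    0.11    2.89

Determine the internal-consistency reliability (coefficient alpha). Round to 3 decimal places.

coefficient alpha = 0.278

ΣVar(i) = 2.13 + 0.79 + 2.89 = 5.81
Sum of the distinct covariances = 0.66
σ²_total = 5.81 + 2 × 0.66 = 7.13
α = (k/(k−1))·(1 − ΣVar(i)/σ²_total) = (3/2)·(1 − 5.81/7.13) = 0.278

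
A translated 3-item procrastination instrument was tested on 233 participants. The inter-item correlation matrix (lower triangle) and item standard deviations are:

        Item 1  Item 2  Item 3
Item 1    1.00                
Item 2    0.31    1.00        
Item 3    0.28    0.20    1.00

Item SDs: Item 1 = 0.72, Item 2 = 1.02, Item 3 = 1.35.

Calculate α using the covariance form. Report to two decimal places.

α = 0.47

Σσ²ᵢ = 0.72² + 1.02² + 1.35² = 3.3813
Covariances σ_ij = r_ij · s_i · s_j:
  σ(Item 1,Item 2) = 0.31 × 0.72 × 1.02 = 0.2277
  σ(Item 1,Item 3) = 0.28 × 0.72 × 1.35 = 0.2722
  σ(Item 2,Item 3) = 0.20 × 1.02 × 1.35 = 0.2754
σ²_T = Σσ²ᵢ + 2·Σσ_ij = 3.3813 + 2 × 0.7753 = 4.9319
α = (3/2)·(1 − 3.3813/4.9319) = 0.47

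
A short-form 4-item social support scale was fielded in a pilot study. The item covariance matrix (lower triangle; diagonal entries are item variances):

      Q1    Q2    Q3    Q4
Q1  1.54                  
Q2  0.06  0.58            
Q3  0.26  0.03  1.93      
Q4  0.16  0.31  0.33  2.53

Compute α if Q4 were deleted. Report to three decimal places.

Remaining items: Q1, Q2, Q3 (k = 3).
sum of item variances = 1.54 + 0.58 + 1.93 = 4.05
total variance = 4.05 + 2 × 0.35 = 4.75
α (item deleted) = (3/2)·(1 − 4.05/4.75) = 0.221

α = 0.221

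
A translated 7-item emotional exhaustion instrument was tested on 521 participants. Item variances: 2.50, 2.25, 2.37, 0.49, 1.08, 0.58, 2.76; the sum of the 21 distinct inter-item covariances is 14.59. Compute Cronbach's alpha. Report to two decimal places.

Cronbach's alpha = 0.83

sum of item variances = 2.50 + 2.25 + 2.37 + 0.49 + 1.08 + 0.58 + 2.76 = 12.03
Sum of distinct covariances = 14.59
σ²_T = sum of item variances + 2·Σcov = 12.03 + 2 × 14.59 = 41.21
α = (7/6)·(1 − 12.03/41.21) = 0.83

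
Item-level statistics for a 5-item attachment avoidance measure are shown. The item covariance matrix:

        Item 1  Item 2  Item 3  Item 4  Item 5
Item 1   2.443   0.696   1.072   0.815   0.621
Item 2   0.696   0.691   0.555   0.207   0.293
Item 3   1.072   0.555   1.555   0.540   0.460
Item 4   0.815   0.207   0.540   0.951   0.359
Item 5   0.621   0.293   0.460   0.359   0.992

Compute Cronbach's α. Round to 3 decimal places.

α = 0.786

sum of item variances = 2.443 + 0.691 + 1.555 + 0.951 + 0.992 = 6.632
Sum of the distinct covariances = 5.618
σ²_T = 6.632 + 2 × 5.618 = 17.868
α = (k/(k−1))·(1 − sum of item variances/σ²_T) = (5/4)·(1 − 6.632/17.868) = 0.786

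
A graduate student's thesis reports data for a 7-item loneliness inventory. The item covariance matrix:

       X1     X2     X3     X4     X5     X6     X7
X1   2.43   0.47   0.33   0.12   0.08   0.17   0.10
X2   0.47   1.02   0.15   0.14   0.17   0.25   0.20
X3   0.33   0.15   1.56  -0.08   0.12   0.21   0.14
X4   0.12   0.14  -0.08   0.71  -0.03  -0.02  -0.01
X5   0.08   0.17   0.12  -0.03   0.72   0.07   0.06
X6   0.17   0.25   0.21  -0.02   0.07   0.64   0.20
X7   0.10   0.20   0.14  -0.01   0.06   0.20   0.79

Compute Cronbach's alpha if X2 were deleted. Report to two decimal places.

Remaining items: X1, X3, X4, X5, X6, X7 (k = 6).
Σσᵢ² = 2.43 + 1.56 + 0.71 + 0.72 + 0.64 + 0.79 = 6.85
σ²_T = 6.85 + 2 × 1.46 = 9.77
α (item deleted) = (6/5)·(1 − 6.85/9.77) = 0.36

Cronbach's alpha = 0.36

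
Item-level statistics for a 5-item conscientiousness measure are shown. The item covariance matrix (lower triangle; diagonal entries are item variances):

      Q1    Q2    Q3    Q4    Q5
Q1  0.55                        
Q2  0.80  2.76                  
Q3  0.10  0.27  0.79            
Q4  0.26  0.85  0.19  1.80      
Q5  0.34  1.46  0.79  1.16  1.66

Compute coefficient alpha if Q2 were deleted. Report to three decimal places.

α = 0.723

Remaining items: Q1, Q3, Q4, Q5 (k = 4).
sum of item variances = 0.55 + 0.79 + 1.80 + 1.66 = 4.80
total variance = 4.80 + 2 × 2.84 = 10.48
α (item deleted) = (4/3)·(1 − 4.80/10.48) = 0.723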